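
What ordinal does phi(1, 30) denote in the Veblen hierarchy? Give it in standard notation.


phi(1, 30):
phi(1, beta) = epsilon_beta (the beta-th epsilon number).
phi(1, 30) = epsilon_30

epsilon_30


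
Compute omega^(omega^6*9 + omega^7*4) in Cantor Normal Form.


omega^(omega^6*9 + omega^7*4):
In ordinal addition a term is absorbed by a following term of strictly larger exponent: 6 < 7, so omega^6*9 + omega^7*4 = omega^7*4.
omega raised to a CNF ordinal is a single CNF term: Result = omega^(omega^7*4)

omega^(omega^7*4)


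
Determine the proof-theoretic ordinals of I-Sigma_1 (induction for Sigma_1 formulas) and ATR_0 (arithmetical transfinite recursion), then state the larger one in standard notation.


Proof-theoretic ordinal of I-Sigma_1 (induction for Sigma_1 formulas): omega^omega
Proof-theoretic ordinal of ATR_0 (arithmetical transfinite recursion): Gamma_0
Comparing: omega^omega < Gamma_0.
The larger ordinal is Gamma_0 (from ATR_0 (arithmetical transfinite recursion)).

Gamma_0


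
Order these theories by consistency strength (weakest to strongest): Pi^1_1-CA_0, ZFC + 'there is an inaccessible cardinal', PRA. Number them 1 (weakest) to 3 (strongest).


Ordering by consistency strength:
1. PRA
2. Pi^1_1-CA_0
3. ZFC + 'there is an inaccessible cardinal'


Pi^1_1-CA_0=2, ZFC + 'there is an inaccessible cardinal'=3, PRA=1


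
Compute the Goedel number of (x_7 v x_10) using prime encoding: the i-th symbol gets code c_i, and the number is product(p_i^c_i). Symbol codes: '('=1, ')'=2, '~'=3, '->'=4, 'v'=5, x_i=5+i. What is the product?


Formula: (x_7 v x_10)
Symbol codes: [1, 12, 5, 15, 2]
Primes: [2, 3, 5, 7, 11]
p_1^1 = 2^1 = 2
p_2^12 = 3^12 = 531441
p_3^5 = 5^5 = 3125
p_4^15 = 7^15 = 4747561509943
p_5^2 = 11^2 = 121
Product = 1908055682531748508893750

1908055682531748508893750


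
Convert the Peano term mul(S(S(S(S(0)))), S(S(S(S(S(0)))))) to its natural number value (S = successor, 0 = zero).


mul(S^4(0), S^5(0)):
S^4(0) = 4
S^5(0) = 5
4 * 5 = 20

20


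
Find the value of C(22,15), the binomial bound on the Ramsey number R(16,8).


R(16,8) <= C(16+8-2, 16-1) = C(22, 15)
C(22, 15) = 22! / (15! * 7!)
= 170544

170544


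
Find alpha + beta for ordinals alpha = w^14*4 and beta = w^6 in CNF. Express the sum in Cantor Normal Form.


Ordinal addition w^14*4 + w^6:
Leading exponent of alpha (14) > leading exponent of beta (6).
Since alpha's term has higher exponent than beta's leading term,
the sum is simply alpha followed by beta.
Result = w^14*4 + w^6

w^14*4 + w^6


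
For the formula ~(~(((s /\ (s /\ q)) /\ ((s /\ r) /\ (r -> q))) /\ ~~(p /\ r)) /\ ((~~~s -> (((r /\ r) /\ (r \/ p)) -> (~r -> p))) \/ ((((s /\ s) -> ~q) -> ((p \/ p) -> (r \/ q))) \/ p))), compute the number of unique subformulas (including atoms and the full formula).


Formula: ~(~(((s /\ (s /\ q)) /\ ((s /\ r) /\ (r -> q))) /\ ~~(p /\ r)) /\ ((~~~s -> (((r /\ r) /\ (r \/ p)) -> (~r -> p))) \/ ((((s /\ s) -> ~q) -> ((p \/ p) -> (r \/ q))) \/ p)))
Subformulas found:
  1. r
  2. p
  3. q
  4. s
  5. ~s
  6. ~r
  7. ~q
  8. ~~s
  9. ~~~s
  10. (r -> q)
  11. (s /\ s)
  12. (p /\ r)
  13. (s /\ r)
  14. (p \/ p)
  15. (r /\ r)
  16. (s /\ q)
  17. (r \/ p)
  18. (r \/ q)
  19. (~r -> p)
  20. ~(p /\ r)
  21. ~~(p /\ r)
  22. (s /\ (s /\ q))
  23. ((s /\ s) -> ~q)
  24. ((p \/ p) -> (r \/ q))
  25. ((r /\ r) /\ (r \/ p))
  26. ((s /\ r) /\ (r -> q))
  27. (((r /\ r) /\ (r \/ p)) -> (~r -> p))
  28. ((s /\ (s /\ q)) /\ ((s /\ r) /\ (r -> q)))
  29. (((s /\ s) -> ~q) -> ((p \/ p) -> (r \/ q)))
  30. (~~~s -> (((r /\ r) /\ (r \/ p)) -> (~r -> p)))
  31. ((((s /\ s) -> ~q) -> ((p \/ p) -> (r \/ q))) \/ p)
  32. (((s /\ (s /\ q)) /\ ((s /\ r) /\ (r -> q))) /\ ~~(p /\ r))
  33. ~(((s /\ (s /\ q)) /\ ((s /\ r) /\ (r -> q))) /\ ~~(p /\ r))
  34. ((~~~s -> (((r /\ r) /\ (r \/ p)) -> (~r -> p))) \/ ((((s /\ s) -> ~q) -> ((p \/ p) -> (r \/ q))) \/ p))
  35. (~(((s /\ (s /\ q)) /\ ((s /\ r) /\ (r -> q))) /\ ~~(p /\ r)) /\ ((~~~s -> (((r /\ r) /\ (r \/ p)) -> (~r -> p))) \/ ((((s /\ s) -> ~q) -> ((p \/ p) -> (r \/ q))) \/ p)))
  36. ~(~(((s /\ (s /\ q)) /\ ((s /\ r) /\ (r -> q))) /\ ~~(p /\ r)) /\ ((~~~s -> (((r /\ r) /\ (r \/ p)) -> (~r -> p))) \/ ((((s /\ s) -> ~q) -> ((p \/ p) -> (r \/ q))) \/ p)))
Total distinct subformulas = 36

36


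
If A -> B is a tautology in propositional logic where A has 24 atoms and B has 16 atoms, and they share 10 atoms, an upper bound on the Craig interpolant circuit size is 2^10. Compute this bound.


Shared atoms = 10
Craig interpolant size bound = 2^10
= 1024

1024


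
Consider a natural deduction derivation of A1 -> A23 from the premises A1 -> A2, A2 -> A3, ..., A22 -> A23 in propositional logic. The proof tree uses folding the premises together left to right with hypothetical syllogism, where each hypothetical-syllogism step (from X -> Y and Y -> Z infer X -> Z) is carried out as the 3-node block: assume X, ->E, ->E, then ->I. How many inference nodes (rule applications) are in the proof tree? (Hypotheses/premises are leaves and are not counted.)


There are 22 premises in the chain. The first HS step combines premises 1 and 2; each further premise needs one more HS step.
So 22 premises require 22 - 1 = 21 hypothetical-syllogism steps.
Each HS step uses 3 inference nodes (->E, ->E, ->I).
21 * 3 = 63 total inference nodes.

63


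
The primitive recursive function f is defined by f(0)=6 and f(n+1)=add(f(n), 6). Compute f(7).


f(0) = 6
f(1) = add(f(0), 6) = add(6, 6) = 12
f(2) = add(f(1), 6) = add(12, 6) = 18
f(3) = add(f(2), 6) = add(18, 6) = 24
f(4) = add(f(3), 6) = add(24, 6) = 30
f(5) = add(f(4), 6) = add(30, 6) = 36
f(6) = add(f(5), 6) = add(36, 6) = 42
f(7) = add(f(6), 6) = add(42, 6) = 48


48


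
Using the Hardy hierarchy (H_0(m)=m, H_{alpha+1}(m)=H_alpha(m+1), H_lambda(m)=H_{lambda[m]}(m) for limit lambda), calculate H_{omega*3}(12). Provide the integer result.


H_{omega*3}(12):
For the Hardy hierarchy, H_{omega*k}(n) = 2^k * n.
2^3 = 8.
8 * 12 = 96

96


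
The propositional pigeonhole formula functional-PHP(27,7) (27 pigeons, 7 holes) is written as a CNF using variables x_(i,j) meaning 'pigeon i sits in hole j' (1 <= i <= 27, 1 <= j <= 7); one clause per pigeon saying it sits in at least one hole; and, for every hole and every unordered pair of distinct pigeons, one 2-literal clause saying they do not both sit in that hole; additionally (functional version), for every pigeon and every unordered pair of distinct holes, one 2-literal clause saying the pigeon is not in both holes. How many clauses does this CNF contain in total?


functional-PHP(27,7): 27 pigeons, 7 holes, 27*7 = 189 variables.
- pigeon clauses: one per pigeon -> 27 clauses
- hole clauses: 7 holes * C(27,2) = 7 * 351 -> 2457 clauses
- functional clauses: 27 pigeons * C(7,2) = 27 * 21 -> 567 clauses
Total clauses = 27 + 2457 + 567 = 3051

3051


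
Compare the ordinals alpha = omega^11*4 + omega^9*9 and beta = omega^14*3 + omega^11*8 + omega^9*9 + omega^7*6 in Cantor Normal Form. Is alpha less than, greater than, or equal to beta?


Compare term by term from highest exponent:
alpha = omega^11*4 + omega^9*9
beta = omega^14*3 + omega^11*8 + omega^9*9 + omega^7*6
Term 1: alpha has omega^11*4, beta has omega^14*3
Term 2: alpha has omega^9*9, beta has omega^11*8
Term 3: alpha has omega^0*0, beta has omega^9*9
Term 4: alpha has omega^0*0, beta has omega^7*6
Result: alpha < beta

alpha < beta


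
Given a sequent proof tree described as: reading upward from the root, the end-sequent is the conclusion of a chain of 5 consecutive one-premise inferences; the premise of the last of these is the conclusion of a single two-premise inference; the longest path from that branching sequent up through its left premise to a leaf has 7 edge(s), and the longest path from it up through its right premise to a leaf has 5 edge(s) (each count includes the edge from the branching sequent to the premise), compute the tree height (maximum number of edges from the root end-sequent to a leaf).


Longest path through the left premise: 7 edges (measured from the branching sequent)
Longest path through the right premise: 5 edges
Height of the subtree rooted at the branching sequent: max(7, 5) = 7
The branching sequent sits 5 edges above the root (the chain of one-premise inferences), so height = 7 + 5 = 12

12


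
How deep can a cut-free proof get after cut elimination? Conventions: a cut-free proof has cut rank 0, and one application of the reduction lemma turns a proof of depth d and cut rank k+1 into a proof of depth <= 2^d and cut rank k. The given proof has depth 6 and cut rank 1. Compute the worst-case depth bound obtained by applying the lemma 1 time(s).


Each rank reduction sends depth d to at most 2^d; cut rank r needs r reductions.
2_0(6) = 6
2_1(6) = 2^6 = 64
Cut-free depth bound = 64

64


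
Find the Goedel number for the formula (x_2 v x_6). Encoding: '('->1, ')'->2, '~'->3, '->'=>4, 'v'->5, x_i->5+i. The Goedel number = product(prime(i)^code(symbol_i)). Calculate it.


Formula: (x_2 v x_6)
Symbol codes: [1, 7, 5, 11, 2]
Primes: [2, 3, 5, 7, 11]
p_1^1 = 2^1 = 2
p_2^7 = 3^7 = 2187
p_3^5 = 5^5 = 3125
p_4^11 = 7^11 = 1977326743
p_5^2 = 11^2 = 121
Product = 3270337775124131250

3270337775124131250


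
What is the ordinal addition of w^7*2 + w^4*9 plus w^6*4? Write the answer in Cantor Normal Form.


Ordinal addition (w^7*2 + w^4*9) + w^6*4:
alpha's leading term has exponent 7 > beta's exponent 6, so it survives.
alpha's tail term has exponent 4 < beta's exponent 6, so it is absorbed by beta.
In ordinal addition, any term followed by a strictly larger-exponent term is absorbed.
Result = w^7*2 + w^6*4

w^7*2 + w^6*4


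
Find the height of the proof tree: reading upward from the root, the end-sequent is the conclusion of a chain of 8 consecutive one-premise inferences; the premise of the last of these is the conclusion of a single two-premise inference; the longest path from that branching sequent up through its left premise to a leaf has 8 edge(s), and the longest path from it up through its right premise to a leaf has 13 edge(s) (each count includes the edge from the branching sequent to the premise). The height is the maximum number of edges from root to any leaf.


Longest path through the left premise: 8 edges (measured from the branching sequent)
Longest path through the right premise: 13 edges
Height of the subtree rooted at the branching sequent: max(8, 13) = 13
The branching sequent sits 8 edges above the root (the chain of one-premise inferences), so height = 13 + 8 = 21

21


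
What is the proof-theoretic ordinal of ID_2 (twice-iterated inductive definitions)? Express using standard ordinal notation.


The proof-theoretic ordinal of ID_2 (twice-iterated inductive definitions) is a standard result in ordinal analysis.
This ordinal is the supremum of order types of primitive recursive well-orderings
that the theory can prove to be well-ordered.
For ID_2 (twice-iterated inductive definitions), the proof-theoretic ordinal is psi_0(epsilon_{Omega_2+1}).

psi_0(epsilon_{Omega_2+1})


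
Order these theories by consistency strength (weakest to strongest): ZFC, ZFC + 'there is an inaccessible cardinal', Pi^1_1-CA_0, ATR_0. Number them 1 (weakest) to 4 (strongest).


Ordering by consistency strength:
1. ATR_0
2. Pi^1_1-CA_0
3. ZFC
4. ZFC + 'there is an inaccessible cardinal'


ZFC=3, ZFC + 'there is an inaccessible cardinal'=4, Pi^1_1-CA_0=2, ATR_0=1


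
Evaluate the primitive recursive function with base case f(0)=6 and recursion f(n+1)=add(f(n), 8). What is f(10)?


f(0) = 6
f(1) = add(f(0), 8) = add(6, 8) = 14
f(2) = add(f(1), 8) = add(14, 8) = 22
f(3) = add(f(2), 8) = add(22, 8) = 30
f(4) = add(f(3), 8) = add(30, 8) = 38
f(5) = add(f(4), 8) = add(38, 8) = 46
f(6) = add(f(5), 8) = add(46, 8) = 54
f(7) = add(f(6), 8) = add(54, 8) = 62
f(8) = add(f(7), 8) = add(62, 8) = 70
f(9) = add(f(8), 8) = add(70, 8) = 78
f(10) = add(f(9), 8) = add(78, 8) = 86


86


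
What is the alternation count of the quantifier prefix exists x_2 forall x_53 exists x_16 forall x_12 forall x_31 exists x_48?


Walk the prefix and count type changes:
  position 1: exists -> forall <-- alternation
  position 2: forall -> exists <-- alternation
  position 3: exists -> forall <-- alternation
  position 4: forall -> forall
  position 5: forall -> exists <-- alternation
Total alternations = 4

4


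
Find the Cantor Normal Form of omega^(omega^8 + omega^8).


omega^(omega^8 + omega^8):
Both terms of the exponent have the same exponent 8, so they merge: omega^8 + omega^8 = omega^8*(1+1) = omega^8*2.
omega raised to a CNF ordinal is a single CNF term: Result = omega^(omega^8*2)

omega^(omega^8*2)


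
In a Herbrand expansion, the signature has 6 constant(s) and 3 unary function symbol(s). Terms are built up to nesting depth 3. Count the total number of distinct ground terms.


Herbrand terms by depth:
Depth 0: 6 constants
Depth 1: 18 new terms (running total: 24)
Depth 2: 54 new terms (running total: 78)
Depth 3: 162 new terms (running total: 240)
Total distinct ground terms = 240

240


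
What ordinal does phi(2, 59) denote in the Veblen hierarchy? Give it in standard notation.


phi(2, 59):
phi(2, beta) = zeta_beta (the beta-th zeta number, fixed point of epsilon).
phi(2, 59) = zeta_59

zeta_59


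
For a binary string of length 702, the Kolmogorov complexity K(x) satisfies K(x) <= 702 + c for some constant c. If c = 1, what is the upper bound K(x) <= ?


K(x) <= |x| + c = 702 + 1 = 703

703


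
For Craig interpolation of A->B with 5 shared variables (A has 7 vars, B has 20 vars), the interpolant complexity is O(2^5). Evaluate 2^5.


Shared atoms = 5
Craig interpolant size bound = 2^5
= 32

32


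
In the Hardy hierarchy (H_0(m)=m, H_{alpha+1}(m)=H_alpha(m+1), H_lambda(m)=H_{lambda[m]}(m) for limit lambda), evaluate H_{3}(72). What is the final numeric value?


H_3(72):
For finite ordinals k, H_k(n) = n + k (each successor step adds 1).
H_3(72) = 72 + 3 = 75

75


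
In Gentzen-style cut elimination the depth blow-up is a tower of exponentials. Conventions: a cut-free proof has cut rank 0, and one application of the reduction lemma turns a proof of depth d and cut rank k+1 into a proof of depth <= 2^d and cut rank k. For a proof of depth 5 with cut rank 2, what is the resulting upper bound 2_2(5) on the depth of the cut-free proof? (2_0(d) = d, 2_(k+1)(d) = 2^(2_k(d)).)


Each rank reduction sends depth d to at most 2^d; cut rank r needs r reductions.
2_0(5) = 5
2_1(5) = 2^5 = 32
2_2(5) = 2^32 = 4294967296
Cut-free depth bound = 4294967296

4294967296


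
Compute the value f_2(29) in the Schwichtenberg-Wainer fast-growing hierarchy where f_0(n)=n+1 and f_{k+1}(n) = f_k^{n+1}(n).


f_2(29) = f_1^30(29)
f_1(m) = 2m + 1.
Iterating: f_1^k(n) = 2^k*(n+1) - 1.
f_2(29) = 2^30*(29+1) - 1 = 1073741824*30 - 1 = 32212254719

32212254719


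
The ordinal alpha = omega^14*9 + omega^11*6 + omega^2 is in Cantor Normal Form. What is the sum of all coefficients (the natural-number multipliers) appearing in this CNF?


CNF: omega^14*9 + omega^11*6 + omega^2
Coefficients: 9 + 6 + 1 = 16

16


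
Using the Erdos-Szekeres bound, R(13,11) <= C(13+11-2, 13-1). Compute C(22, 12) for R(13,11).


R(13,11) <= C(13+11-2, 13-1) = C(22, 12)
C(22, 12) = 22! / (12! * 10!)
= 646646

646646


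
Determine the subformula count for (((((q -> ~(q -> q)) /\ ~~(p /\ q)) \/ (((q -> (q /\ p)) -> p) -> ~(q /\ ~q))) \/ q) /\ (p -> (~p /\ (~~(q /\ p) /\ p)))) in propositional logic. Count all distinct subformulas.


Formula: (((((q -> ~(q -> q)) /\ ~~(p /\ q)) \/ (((q -> (q /\ p)) -> p) -> ~(q /\ ~q))) \/ q) /\ (p -> (~p /\ (~~(q /\ p) /\ p))))
Subformulas found:
  1. q
  2. p
  3. ~p
  4. ~q
  5. (q /\ p)
  6. (p /\ q)
  7. (q -> q)
  8. ~(p /\ q)
  9. (q /\ ~q)
  10. ~(q -> q)
  11. ~(q /\ p)
  12. ~(q /\ ~q)
  13. ~~(p /\ q)
  14. ~~(q /\ p)
  15. (q -> (q /\ p))
  16. (q -> ~(q -> q))
  17. (~~(q /\ p) /\ p)
  18. ((q -> (q /\ p)) -> p)
  19. (~p /\ (~~(q /\ p) /\ p))
  20. ((q -> ~(q -> q)) /\ ~~(p /\ q))
  21. (p -> (~p /\ (~~(q /\ p) /\ p)))
  22. (((q -> (q /\ p)) -> p) -> ~(q /\ ~q))
  23. (((q -> ~(q -> q)) /\ ~~(p /\ q)) \/ (((q -> (q /\ p)) -> p) -> ~(q /\ ~q)))
  24. ((((q -> ~(q -> q)) /\ ~~(p /\ q)) \/ (((q -> (q /\ p)) -> p) -> ~(q /\ ~q))) \/ q)
  25. (((((q -> ~(q -> q)) /\ ~~(p /\ q)) \/ (((q -> (q /\ p)) -> p) -> ~(q /\ ~q))) \/ q) /\ (p -> (~p /\ (~~(q /\ p) /\ p))))
Total distinct subformulas = 25

25


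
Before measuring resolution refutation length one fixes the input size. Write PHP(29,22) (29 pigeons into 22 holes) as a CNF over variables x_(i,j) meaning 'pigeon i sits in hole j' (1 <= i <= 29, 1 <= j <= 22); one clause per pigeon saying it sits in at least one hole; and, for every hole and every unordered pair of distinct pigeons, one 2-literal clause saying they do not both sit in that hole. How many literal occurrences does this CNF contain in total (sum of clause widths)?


PHP(29,22): 29 pigeons, 22 holes, 29*22 = 638 variables.
- pigeon clauses: one per pigeon -> 29 clauses of width 22 -> 638 literals
- hole clauses: 22 holes * C(29,2) = 22 * 406 -> 8932 clauses of width 2 -> 17864 literals
Total literal occurrences = 638 + 17864 = 18502

18502


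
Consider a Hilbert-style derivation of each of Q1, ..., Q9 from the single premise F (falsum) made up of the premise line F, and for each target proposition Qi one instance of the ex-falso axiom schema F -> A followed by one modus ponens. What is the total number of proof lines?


Ex falso, line by line:
- 1 premise line (F)
- 9 targets, each needing 1 axiom instance (F -> Qi) + 1 MP = 2 lines: 2 * 9 = 18
Total = 1 + 18 = 19 lines.

19


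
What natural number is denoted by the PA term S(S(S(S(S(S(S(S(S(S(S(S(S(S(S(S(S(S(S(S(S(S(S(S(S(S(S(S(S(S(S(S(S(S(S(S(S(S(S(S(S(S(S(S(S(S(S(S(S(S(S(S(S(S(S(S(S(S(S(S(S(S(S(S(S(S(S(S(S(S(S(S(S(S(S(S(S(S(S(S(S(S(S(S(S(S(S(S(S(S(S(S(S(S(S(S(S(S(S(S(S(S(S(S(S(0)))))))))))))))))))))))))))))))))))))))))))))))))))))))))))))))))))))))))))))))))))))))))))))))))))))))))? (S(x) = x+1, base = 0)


Counting successors applied to 0:
105 applications of S to 0 = 105

105


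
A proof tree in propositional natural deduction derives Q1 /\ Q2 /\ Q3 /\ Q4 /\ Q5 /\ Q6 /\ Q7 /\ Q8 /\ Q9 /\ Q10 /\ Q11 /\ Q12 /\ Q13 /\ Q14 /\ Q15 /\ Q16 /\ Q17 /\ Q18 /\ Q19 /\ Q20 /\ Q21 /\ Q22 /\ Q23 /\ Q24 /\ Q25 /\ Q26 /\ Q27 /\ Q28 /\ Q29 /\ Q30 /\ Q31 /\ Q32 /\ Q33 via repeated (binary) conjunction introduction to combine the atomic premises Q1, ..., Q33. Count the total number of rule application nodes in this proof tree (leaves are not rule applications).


The target conjunction has 33 conjuncts, i.e. 32 binary /\ connectives.
Each conjunction-intro joins two pieces, so 33 atoms require 33-1 = 32 applications.
Total inference nodes = 32

32


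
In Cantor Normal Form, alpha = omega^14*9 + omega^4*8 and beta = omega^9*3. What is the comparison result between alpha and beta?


Compare term by term from highest exponent:
alpha = omega^14*9 + omega^4*8
beta = omega^9*3
Term 1: alpha has omega^14*9, beta has omega^9*3
Term 2: alpha has omega^4*8, beta has omega^0*0
Result: alpha > beta

alpha > beta


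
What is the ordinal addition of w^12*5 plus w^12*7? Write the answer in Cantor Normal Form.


Ordinal addition w^12*5 + w^12*7:
Both terms have the same exponent 12.
w^e*c + w^e*d = w^e*(c+d).
Result = w^12*(5+7) = w^12*12

w^12*12


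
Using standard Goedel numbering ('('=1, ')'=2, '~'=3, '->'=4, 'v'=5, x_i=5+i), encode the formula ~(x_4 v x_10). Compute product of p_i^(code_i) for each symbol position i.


Formula: ~(x_4 v x_10)
Symbol codes: [3, 1, 9, 5, 15, 2]
Primes: [2, 3, 5, 7, 11, 13]
p_1^3 = 2^3 = 8
p_2^1 = 3^1 = 3
p_3^9 = 5^9 = 1953125
p_4^5 = 7^5 = 16807
p_5^15 = 11^15 = 4177248169415651
p_6^2 = 13^2 = 169
Product = 556171157212000079734359375000

556171157212000079734359375000


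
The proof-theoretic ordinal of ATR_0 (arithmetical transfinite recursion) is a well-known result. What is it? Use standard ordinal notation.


The proof-theoretic ordinal of ATR_0 (arithmetical transfinite recursion) is a standard result in ordinal analysis.
This ordinal is the supremum of order types of primitive recursive well-orderings
that the theory can prove to be well-ordered.
For ATR_0 (arithmetical transfinite recursion), the proof-theoretic ordinal is Gamma_0.

Gamma_0


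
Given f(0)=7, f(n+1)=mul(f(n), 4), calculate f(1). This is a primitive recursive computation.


f(0) = 7
f(1) = mul(f(0), 4) = mul(7, 4) = 28


28


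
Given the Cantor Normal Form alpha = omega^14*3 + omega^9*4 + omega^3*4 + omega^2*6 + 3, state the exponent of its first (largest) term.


CNF: omega^14*3 + omega^9*4 + omega^3*4 + omega^2*6 + 3
The leading term is omega^14*3, which has exponent 14.

14


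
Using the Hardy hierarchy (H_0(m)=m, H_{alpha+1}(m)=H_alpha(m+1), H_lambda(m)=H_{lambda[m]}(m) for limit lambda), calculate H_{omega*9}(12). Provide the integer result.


H_{omega*9}(12):
For the Hardy hierarchy, H_{omega*k}(n) = 2^k * n.
2^9 = 512.
512 * 12 = 6144

6144


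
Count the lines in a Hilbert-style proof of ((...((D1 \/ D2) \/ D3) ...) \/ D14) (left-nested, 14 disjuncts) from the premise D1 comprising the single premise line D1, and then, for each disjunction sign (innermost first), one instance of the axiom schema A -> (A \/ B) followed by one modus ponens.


Building the left-nested 14-ary disjunction from D1:
- 1 premise line (D1)
- 14 disjuncts means 13 disjunction signs; each needs 1 axiom instance + 1 MP = 2 lines: 2 * 13 = 26
Total = 1 + 26 = 27 lines.

27


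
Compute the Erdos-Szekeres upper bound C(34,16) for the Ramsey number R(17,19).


R(17,19) <= C(17+19-2, 17-1) = C(34, 16)
C(34, 16) = 34! / (16! * 18!)
= 2203961430

2203961430


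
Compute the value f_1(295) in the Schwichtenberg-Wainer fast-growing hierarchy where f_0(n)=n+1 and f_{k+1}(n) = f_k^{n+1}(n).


f_1(295) = f_0^296(295)
f_0 adds 1 each time, applied 296 times.
f_1(295) = 295 + 296 = 591

591


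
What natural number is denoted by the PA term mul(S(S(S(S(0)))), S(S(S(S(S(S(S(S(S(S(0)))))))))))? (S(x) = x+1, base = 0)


mul(S^4(0), S^10(0)):
S^4(0) = 4
S^10(0) = 10
4 * 10 = 40

40


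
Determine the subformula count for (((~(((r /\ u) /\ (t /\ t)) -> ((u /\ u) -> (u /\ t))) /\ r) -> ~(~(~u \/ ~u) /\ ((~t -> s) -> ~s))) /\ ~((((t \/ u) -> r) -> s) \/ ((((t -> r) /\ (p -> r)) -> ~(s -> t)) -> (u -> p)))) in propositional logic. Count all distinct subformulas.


Formula: (((~(((r /\ u) /\ (t /\ t)) -> ((u /\ u) -> (u /\ t))) /\ r) -> ~(~(~u \/ ~u) /\ ((~t -> s) -> ~s))) /\ ~((((t \/ u) -> r) -> s) \/ ((((t -> r) /\ (p -> r)) -> ~(s -> t)) -> (u -> p))))
Subformulas found:
  1. r
  2. p
  3. u
  4. s
  5. t
  6. ~t
  7. ~u
  8. ~s
  9. (u -> p)
  10. (t \/ u)
  11. (u /\ t)
  12. (p -> r)
  13. (r /\ u)
  14. (u /\ u)
  15. (t /\ t)
  16. (s -> t)
  17. (t -> r)
  18. ~(s -> t)
  19. (~t -> s)
  20. (~u \/ ~u)
  21. ~(~u \/ ~u)
  22. ((t \/ u) -> r)
  23. ((~t -> s) -> ~s)
  24. ((r /\ u) /\ (t /\ t))
  25. (((t \/ u) -> r) -> s)
  26. ((t -> r) /\ (p -> r))
  27. ((u /\ u) -> (u /\ t))
  28. (~(~u \/ ~u) /\ ((~t -> s) -> ~s))
  29. ~(~(~u \/ ~u) /\ ((~t -> s) -> ~s))
  30. (((t -> r) /\ (p -> r)) -> ~(s -> t))
  31. (((r /\ u) /\ (t /\ t)) -> ((u /\ u) -> (u /\ t)))
  32. ((((t -> r) /\ (p -> r)) -> ~(s -> t)) -> (u -> p))
  33. ~(((r /\ u) /\ (t /\ t)) -> ((u /\ u) -> (u /\ t)))
  34. (~(((r /\ u) /\ (t /\ t)) -> ((u /\ u) -> (u /\ t))) /\ r)
  35. ((((t \/ u) -> r) -> s) \/ ((((t -> r) /\ (p -> r)) -> ~(s -> t)) -> (u -> p)))
  36. ~((((t \/ u) -> r) -> s) \/ ((((t -> r) /\ (p -> r)) -> ~(s -> t)) -> (u -> p)))
  37. ((~(((r /\ u) /\ (t /\ t)) -> ((u /\ u) -> (u /\ t))) /\ r) -> ~(~(~u \/ ~u) /\ ((~t -> s) -> ~s)))
  38. (((~(((r /\ u) /\ (t /\ t)) -> ((u /\ u) -> (u /\ t))) /\ r) -> ~(~(~u \/ ~u) /\ ((~t -> s) -> ~s))) /\ ~((((t \/ u) -> r) -> s) \/ ((((t -> r) /\ (p -> r)) -> ~(s -> t)) -> (u -> p))))
Total distinct subformulas = 38

38


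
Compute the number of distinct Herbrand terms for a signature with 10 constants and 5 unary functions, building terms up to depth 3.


Herbrand terms by depth:
Depth 0: 10 constants
Depth 1: 50 new terms (running total: 60)
Depth 2: 250 new terms (running total: 310)
Depth 3: 1250 new terms (running total: 1560)
Total distinct ground terms = 1560

1560


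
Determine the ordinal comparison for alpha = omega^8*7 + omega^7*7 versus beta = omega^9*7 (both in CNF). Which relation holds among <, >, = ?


Compare term by term from highest exponent:
alpha = omega^8*7 + omega^7*7
beta = omega^9*7
Term 1: alpha has omega^8*7, beta has omega^9*7
Term 2: alpha has omega^7*7, beta has omega^0*0
Result: alpha < beta

alpha < beta


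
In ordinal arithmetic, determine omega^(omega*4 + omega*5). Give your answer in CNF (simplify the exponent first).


omega^(omega*4 + omega*5):
Both terms of the exponent have the same exponent 1, so they merge: omega*4 + omega*5 = omega*(4+5) = omega*9.
omega raised to a CNF ordinal is a single CNF term: Result = omega^(omega*9)

omega^(omega*9)


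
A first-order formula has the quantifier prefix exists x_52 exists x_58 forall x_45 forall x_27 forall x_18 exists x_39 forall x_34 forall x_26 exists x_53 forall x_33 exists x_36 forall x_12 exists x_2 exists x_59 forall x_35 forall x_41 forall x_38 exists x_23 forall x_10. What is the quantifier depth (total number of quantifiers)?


Quantifier prefix has 19 quantifier symbols.
Quantifier depth = 19

19


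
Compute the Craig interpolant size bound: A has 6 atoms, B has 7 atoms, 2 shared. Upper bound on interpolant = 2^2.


Shared atoms = 2
Craig interpolant size bound = 2^2
= 4

4


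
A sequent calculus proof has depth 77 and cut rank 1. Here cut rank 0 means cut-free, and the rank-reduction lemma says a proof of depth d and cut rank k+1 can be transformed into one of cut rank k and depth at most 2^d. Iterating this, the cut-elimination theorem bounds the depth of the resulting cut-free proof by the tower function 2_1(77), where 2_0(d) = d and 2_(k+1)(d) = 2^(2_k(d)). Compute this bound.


Each rank reduction sends depth d to at most 2^d; cut rank r needs r reductions.
2_0(77) = 77
2_1(77) = 2^77 = 151115727451828646838272
Cut-free depth bound = 151115727451828646838272

151115727451828646838272


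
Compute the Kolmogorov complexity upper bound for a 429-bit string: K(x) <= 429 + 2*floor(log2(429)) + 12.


floor(log2(429)) = 8
2 * 8 = 16
K(x) <= 429 + 16 + 12 = 457

457


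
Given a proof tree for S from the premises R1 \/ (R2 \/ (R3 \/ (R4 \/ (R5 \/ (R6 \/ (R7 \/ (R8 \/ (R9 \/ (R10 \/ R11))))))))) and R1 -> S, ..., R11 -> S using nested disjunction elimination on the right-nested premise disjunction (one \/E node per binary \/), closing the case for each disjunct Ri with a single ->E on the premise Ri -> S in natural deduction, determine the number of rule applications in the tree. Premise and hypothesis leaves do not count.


The premise R1 \/ (R2 \/ (R3 \/ (R4 \/ (R5 \/ (R6 \/ (R7 \/ (R8 \/ (R9 \/ (R10 \/ R11))))))))) contains 11 disjuncts, hence 10 binary \/ connectives.
- Each binary \/ is eliminated once: 10 \/E nodes.
- Each of the 11 cases Ri derives S by one ->E with Ri -> S: 11 ->E nodes.
Total = 10 + 11 = 21

21


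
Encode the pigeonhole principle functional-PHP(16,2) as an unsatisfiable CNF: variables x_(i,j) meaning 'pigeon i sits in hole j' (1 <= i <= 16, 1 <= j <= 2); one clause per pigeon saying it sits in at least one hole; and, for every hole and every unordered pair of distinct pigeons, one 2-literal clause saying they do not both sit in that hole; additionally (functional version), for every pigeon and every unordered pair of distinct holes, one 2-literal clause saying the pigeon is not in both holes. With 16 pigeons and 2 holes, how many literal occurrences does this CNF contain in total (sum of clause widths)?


functional-PHP(16,2): 16 pigeons, 2 holes, 16*2 = 32 variables.
- pigeon clauses: one per pigeon -> 16 clauses of width 2 -> 32 literals
- hole clauses: 2 holes * C(16,2) = 2 * 120 -> 240 clauses of width 2 -> 480 literals
- functional clauses: 16 pigeons * C(2,2) = 16 * 1 -> 16 clauses of width 2 -> 32 literals
Total literal occurrences = 32 + 480 + 32 = 544

544


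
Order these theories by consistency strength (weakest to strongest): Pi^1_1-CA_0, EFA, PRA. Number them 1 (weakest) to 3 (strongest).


Ordering by consistency strength:
1. EFA
2. PRA
3. Pi^1_1-CA_0


Pi^1_1-CA_0=3, EFA=1, PRA=2


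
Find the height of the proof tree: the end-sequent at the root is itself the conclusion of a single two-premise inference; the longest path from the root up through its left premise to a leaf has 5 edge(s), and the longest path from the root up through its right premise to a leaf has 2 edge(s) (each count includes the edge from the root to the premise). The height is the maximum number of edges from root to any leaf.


Longest path through the left premise: 5 edges (measured from the branching sequent)
Longest path through the right premise: 2 edges
Height of the subtree rooted at the branching sequent: max(5, 2) = 5
The branching sequent is the root itself.
Total height = 5

5


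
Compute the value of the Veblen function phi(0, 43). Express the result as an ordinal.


phi(0, 43):
phi(0, beta) = omega^beta by definition.
phi(0, 43) = omega^43

omega^43


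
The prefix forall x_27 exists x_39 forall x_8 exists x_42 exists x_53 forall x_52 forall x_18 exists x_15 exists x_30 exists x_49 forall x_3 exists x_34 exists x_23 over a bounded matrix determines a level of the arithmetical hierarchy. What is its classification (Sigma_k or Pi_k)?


Leading quantifier is forall, so the class is Pi.
Number of quantifier blocks = alternations + 1 = 7 + 1 = 8.
Classification: Pi_8

Pi_8


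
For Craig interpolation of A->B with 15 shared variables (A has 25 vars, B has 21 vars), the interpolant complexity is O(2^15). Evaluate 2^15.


Shared atoms = 15
Craig interpolant size bound = 2^15
= 32768

32768


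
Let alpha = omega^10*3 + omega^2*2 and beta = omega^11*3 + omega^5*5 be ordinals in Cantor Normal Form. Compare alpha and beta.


Compare term by term from highest exponent:
alpha = omega^10*3 + omega^2*2
beta = omega^11*3 + omega^5*5
Term 1: alpha has omega^10*3, beta has omega^11*3
Term 2: alpha has omega^2*2, beta has omega^5*5
Result: alpha < beta

alpha < beta


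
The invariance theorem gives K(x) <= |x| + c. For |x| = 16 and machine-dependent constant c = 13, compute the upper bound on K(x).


K(x) <= |x| + c = 16 + 13 = 29

29


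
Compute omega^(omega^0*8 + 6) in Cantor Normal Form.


omega^(omega^0*8 + 6):
omega^0 = 1, so the exponent is 8 + 6 = 14 (finite ordinal addition).
Result = omega^14, already a single CNF term.

omega^14


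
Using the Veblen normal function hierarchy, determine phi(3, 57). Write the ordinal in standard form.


phi(3, 57):
phi(3, beta) = eta_beta (the beta-th eta number, fixed point of zeta).
phi(3, 57) = eta_57

eta_57


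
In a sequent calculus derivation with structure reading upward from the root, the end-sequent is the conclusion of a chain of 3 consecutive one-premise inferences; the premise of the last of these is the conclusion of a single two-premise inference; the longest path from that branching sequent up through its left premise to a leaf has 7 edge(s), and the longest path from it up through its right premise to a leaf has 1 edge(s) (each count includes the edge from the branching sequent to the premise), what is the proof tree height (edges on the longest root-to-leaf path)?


Longest path through the left premise: 7 edges (measured from the branching sequent)
Longest path through the right premise: 1 edges
Height of the subtree rooted at the branching sequent: max(7, 1) = 7
The branching sequent sits 3 edges above the root (the chain of one-premise inferences), so height = 7 + 3 = 10

10


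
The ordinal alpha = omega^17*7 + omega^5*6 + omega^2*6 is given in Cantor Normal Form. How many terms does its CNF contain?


CNF: omega^17*7 + omega^5*6 + omega^2*6
Count the summands separated by '+':
  term 1: omega^17*7
  term 2: omega^5*6
  term 3: omega^2*6
Total terms = 3

3


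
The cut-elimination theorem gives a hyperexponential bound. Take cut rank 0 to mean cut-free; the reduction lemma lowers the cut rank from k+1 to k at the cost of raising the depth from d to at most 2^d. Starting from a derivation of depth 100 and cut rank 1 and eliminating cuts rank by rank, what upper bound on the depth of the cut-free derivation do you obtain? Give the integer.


Each rank reduction sends depth d to at most 2^d; cut rank r needs r reductions.
2_0(100) = 100
2_1(100) = 2^100 = 1267650600228229401496703205376
Cut-free depth bound = 1267650600228229401496703205376

1267650600228229401496703205376


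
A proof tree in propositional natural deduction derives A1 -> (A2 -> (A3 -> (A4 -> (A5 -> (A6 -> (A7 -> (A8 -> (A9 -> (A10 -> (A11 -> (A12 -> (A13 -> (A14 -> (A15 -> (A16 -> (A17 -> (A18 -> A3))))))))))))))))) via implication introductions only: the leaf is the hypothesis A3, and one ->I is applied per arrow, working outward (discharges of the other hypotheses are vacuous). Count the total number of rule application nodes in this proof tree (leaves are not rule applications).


The formula has 18 arrows (->); its innermost consequent A3 is one of the antecedents,
so the proof starts from the hypothesis leaf A3 (not a rule application) and closes one arrow per ->I.
Building A1 -> (A2 -> (A3 -> (A4 -> (A5 -> (A6 -> (A7 -> (A8 -> (A9 -> (A10 -> (A11 -> (A12 -> (A13 -> (A14 -> (A15 -> (A16 -> (A17 -> (A18 -> A3))))))))))))))))) therefore takes 18 nested implication introductions.
Total inference nodes = 18

18


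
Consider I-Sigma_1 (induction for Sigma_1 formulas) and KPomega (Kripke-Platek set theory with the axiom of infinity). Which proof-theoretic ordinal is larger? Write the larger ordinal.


Proof-theoretic ordinal of I-Sigma_1 (induction for Sigma_1 formulas): omega^omega
Proof-theoretic ordinal of KPomega (Kripke-Platek set theory with the axiom of infinity): psi_0(epsilon_{Omega+1})
Comparing: omega^omega < psi_0(epsilon_{Omega+1}).
The larger ordinal is psi_0(epsilon_{Omega+1}) (from KPomega (Kripke-Platek set theory with the axiom of infinity)).

psi_0(epsilon_{Omega+1})


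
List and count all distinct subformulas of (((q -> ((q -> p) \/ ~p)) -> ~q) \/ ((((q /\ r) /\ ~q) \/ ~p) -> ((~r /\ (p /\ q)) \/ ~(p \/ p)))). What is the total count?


Formula: (((q -> ((q -> p) \/ ~p)) -> ~q) \/ ((((q /\ r) /\ ~q) \/ ~p) -> ((~r /\ (p /\ q)) \/ ~(p \/ p))))
Subformulas found:
  1. r
  2. q
  3. p
  4. ~p
  5. ~r
  6. ~q
  7. (p \/ p)
  8. (q /\ r)
  9. (p /\ q)
  10. (q -> p)
  11. ~(p \/ p)
  12. ((q /\ r) /\ ~q)
  13. (~r /\ (p /\ q))
  14. ((q -> p) \/ ~p)
  15. (q -> ((q -> p) \/ ~p))
  16. (((q /\ r) /\ ~q) \/ ~p)
  17. ((q -> ((q -> p) \/ ~p)) -> ~q)
  18. ((~r /\ (p /\ q)) \/ ~(p \/ p))
  19. ((((q /\ r) /\ ~q) \/ ~p) -> ((~r /\ (p /\ q)) \/ ~(p \/ p)))
  20. (((q -> ((q -> p) \/ ~p)) -> ~q) \/ ((((q /\ r) /\ ~q) \/ ~p) -> ((~r /\ (p /\ q)) \/ ~(p \/ p))))
Total distinct subformulas = 20

20


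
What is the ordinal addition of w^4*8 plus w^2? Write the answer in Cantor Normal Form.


Ordinal addition w^4*8 + w^2:
Leading exponent of alpha (4) > leading exponent of beta (2).
Since alpha's term has higher exponent than beta's leading term,
the sum is simply alpha followed by beta.
Result = w^4*8 + w^2

w^4*8 + w^2


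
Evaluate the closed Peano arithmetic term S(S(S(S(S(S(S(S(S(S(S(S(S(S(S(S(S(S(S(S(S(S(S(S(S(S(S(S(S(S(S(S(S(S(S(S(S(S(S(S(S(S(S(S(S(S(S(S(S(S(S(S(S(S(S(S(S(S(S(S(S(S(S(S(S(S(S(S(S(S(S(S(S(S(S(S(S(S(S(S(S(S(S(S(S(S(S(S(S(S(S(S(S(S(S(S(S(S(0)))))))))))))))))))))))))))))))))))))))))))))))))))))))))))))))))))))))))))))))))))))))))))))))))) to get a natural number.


Counting successors applied to 0:
98 applications of S to 0 = 98

98


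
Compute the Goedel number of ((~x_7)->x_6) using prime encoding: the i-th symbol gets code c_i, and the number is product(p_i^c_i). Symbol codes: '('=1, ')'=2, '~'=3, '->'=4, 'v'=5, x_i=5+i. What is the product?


Formula: ((~x_7)->x_6)
Symbol codes: [1, 1, 3, 12, 2, 4, 11, 2]
Primes: [2, 3, 5, 7, 11, 13, 17, 19]
p_1^1 = 2^1 = 2
p_2^1 = 3^1 = 3
p_3^3 = 5^3 = 125
p_4^12 = 7^12 = 13841287201
p_5^2 = 11^2 = 121
p_6^4 = 13^4 = 28561
p_7^11 = 17^11 = 34271896307633
p_8^2 = 19^2 = 361
Product = 443855759998852897555289933417664750

443855759998852897555289933417664750


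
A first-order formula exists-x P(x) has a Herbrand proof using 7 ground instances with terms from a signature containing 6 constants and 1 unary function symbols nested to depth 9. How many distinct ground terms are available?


Herbrand terms by depth:
Depth 0: 6 constants
Depth 1: 6 new terms (running total: 12)
Depth 2: 6 new terms (running total: 18)
Depth 3: 6 new terms (running total: 24)
Depth 4: 6 new terms (running total: 30)
Depth 5: 6 new terms (running total: 36)
Depth 6: 6 new terms (running total: 42)
Depth 7: 6 new terms (running total: 48)
Depth 8: 6 new terms (running total: 54)
Depth 9: 6 new terms (running total: 60)
Total distinct ground terms = 60

60


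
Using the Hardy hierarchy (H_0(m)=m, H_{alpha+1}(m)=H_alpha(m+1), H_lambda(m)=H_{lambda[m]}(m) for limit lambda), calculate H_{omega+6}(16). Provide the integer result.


H_{omega+6}(16):
Unwind the 6 successor steps: H_{omega+6}(16) = H_omega(16+6) = H_omega(22).
H_omega(m) = H_m(m) = m + m = 2m.
Result = 2 * 22 = 44

44


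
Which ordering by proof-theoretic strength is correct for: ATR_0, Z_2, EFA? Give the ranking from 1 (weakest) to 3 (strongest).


Ordering by consistency strength:
1. EFA
2. ATR_0
3. Z_2


ATR_0=2, Z_2=3, EFA=1


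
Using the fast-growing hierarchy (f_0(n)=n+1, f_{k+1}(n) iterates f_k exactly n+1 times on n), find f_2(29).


f_2(29) = f_1^30(29)
f_1(m) = 2m + 1.
Iterating: f_1^k(n) = 2^k*(n+1) - 1.
f_2(29) = 2^30*(29+1) - 1 = 1073741824*30 - 1 = 32212254719

32212254719


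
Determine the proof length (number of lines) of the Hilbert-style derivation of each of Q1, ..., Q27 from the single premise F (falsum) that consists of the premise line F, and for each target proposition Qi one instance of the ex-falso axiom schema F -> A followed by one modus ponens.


Ex falso, line by line:
- 1 premise line (F)
- 27 targets, each needing 1 axiom instance (F -> Qi) + 1 MP = 2 lines: 2 * 27 = 54
Total = 1 + 54 = 55 lines.

55


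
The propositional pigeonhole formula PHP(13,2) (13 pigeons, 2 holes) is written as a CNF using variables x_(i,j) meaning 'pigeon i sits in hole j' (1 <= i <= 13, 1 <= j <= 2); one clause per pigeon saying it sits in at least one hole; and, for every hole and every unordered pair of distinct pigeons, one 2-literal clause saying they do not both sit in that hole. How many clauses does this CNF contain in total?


PHP(13,2): 13 pigeons, 2 holes, 13*2 = 26 variables.
- pigeon clauses: one per pigeon -> 13 clauses
- hole clauses: 2 holes * C(13,2) = 2 * 78 -> 156 clauses
Total clauses = 13 + 156 = 169

169


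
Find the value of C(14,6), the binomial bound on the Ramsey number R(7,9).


R(7,9) <= C(7+9-2, 7-1) = C(14, 6)
C(14, 6) = 14! / (6! * 8!)
= 3003

3003


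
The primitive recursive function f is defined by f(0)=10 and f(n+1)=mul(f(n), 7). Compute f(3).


f(0) = 10
f(1) = mul(f(0), 7) = mul(10, 7) = 70
f(2) = mul(f(1), 7) = mul(70, 7) = 490
f(3) = mul(f(2), 7) = mul(490, 7) = 3430


3430


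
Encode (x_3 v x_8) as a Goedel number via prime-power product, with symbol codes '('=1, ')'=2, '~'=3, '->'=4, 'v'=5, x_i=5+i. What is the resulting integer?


Formula: (x_3 v x_8)
Symbol codes: [1, 8, 5, 13, 2]
Primes: [2, 3, 5, 7, 11]
p_1^1 = 2^1 = 2
p_2^8 = 3^8 = 6561
p_3^5 = 5^5 = 3125
p_4^13 = 7^13 = 96889010407
p_5^2 = 11^2 = 121
Product = 480739652943247293750

480739652943247293750


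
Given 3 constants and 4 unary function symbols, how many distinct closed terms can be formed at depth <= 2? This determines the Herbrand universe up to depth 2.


Herbrand terms by depth:
Depth 0: 3 constants
Depth 1: 12 new terms (running total: 15)
Depth 2: 48 new terms (running total: 63)
Total distinct ground terms = 63

63
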